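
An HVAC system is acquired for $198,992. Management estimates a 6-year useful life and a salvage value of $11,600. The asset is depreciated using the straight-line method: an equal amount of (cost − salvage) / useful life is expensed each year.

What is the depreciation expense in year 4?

Depreciable base = $198,992 − $11,600 = $187,392.
Annual expense = $187,392 / 6 = $31,232.

$31,232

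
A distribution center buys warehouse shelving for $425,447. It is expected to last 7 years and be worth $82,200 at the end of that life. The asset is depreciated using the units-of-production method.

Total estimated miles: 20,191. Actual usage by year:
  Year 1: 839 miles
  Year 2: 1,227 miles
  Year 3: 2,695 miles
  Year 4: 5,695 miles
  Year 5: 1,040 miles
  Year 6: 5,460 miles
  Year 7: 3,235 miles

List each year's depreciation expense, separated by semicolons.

Depreciable base = $425,447 − $82,200 = $343,247.
Rate = $343,247 / 20,191 miles = $17 per mile.
Year 1: 839 × $17 = $14,263. Book value $411,184.
Year 2: 1,227 × $17 = $20,859. Book value $390,325.
Year 3: 2,695 × $17 = $45,815. Book value $344,510.
Year 4: 5,695 × $17 = $96,815. Book value $247,695.
Year 5: 1,040 × $17 = $17,680. Book value $230,015.
Year 6: 5,460 × $17 = $92,820. Book value $137,195.
Year 7: 3,235 × $17 = $54,995. Book value $82,200.

$14,263; $20,859; $45,815; $96,815; $17,680; $92,820; $54,995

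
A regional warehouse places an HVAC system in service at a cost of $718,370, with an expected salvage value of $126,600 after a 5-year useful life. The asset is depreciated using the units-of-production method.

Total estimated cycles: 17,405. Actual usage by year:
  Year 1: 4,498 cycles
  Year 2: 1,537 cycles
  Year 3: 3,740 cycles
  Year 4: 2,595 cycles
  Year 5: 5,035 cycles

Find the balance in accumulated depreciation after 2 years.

$205,190

Depreciable base = $718,370 − $126,600 = $591,770.
Rate = $591,770 / 17,405 cycles = $34 per cycle.
Year 1: 4,498 × $34 = $152,932. Book value $565,438.
Year 2: 1,537 × $34 = $52,258. Book value $513,180.
Accumulated through year 2 = $718,370 − $513,180 = $205,190.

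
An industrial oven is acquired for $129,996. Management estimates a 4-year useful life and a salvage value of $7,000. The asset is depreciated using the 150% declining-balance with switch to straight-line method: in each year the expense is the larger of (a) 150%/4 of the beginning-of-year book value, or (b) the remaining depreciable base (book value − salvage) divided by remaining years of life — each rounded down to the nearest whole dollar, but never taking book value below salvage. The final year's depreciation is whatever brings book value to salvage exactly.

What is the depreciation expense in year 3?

Depreciable base = $129,996 − $7,000 = $122,996.
Year 1: DB = ⌊$129,996 × 150%/4⌋ = $48,748; SL = ⌊$122,996/4⌋ = $30,749 → take DB $48,748. Book value $81,248.
Year 2: DB = ⌊$81,248 × 150%/4⌋ = $30,468; SL = ⌊$74,248/3⌋ = $24,749 → take DB $30,468. Book value $50,780.
Year 3: DB = ⌊$50,780 × 150%/4⌋ = $19,042; SL = ⌊$43,780/2⌋ = $21,890 → take SL $21,890. Book value $28,890.

$21,890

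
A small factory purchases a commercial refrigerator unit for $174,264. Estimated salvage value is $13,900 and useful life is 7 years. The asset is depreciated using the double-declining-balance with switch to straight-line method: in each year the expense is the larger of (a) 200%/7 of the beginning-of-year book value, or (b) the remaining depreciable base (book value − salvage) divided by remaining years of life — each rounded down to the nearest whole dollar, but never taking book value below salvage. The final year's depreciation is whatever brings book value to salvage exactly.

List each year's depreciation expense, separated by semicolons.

$49,789; $35,564; $25,403; $18,145; $12,960; $9,258; $9,245

Depreciable base = $174,264 − $13,900 = $160,364.
Year 1: DB = ⌊$174,264 × 200%/7⌋ = $49,789; SL = ⌊$160,364/7⌋ = $22,909 → take DB $49,789. Book value $124,475.
Year 2: DB = ⌊$124,475 × 200%/7⌋ = $35,564; SL = ⌊$110,575/6⌋ = $18,429 → take DB $35,564. Book value $88,911.
Year 3: DB = ⌊$88,911 × 200%/7⌋ = $25,403; SL = ⌊$75,011/5⌋ = $15,002 → take DB $25,403. Book value $63,508.
Year 4: DB = ⌊$63,508 × 200%/7⌋ = $18,145; SL = ⌊$49,608/4⌋ = $12,402 → take DB $18,145. Book value $45,363.
Year 5: DB = ⌊$45,363 × 200%/7⌋ = $12,960; SL = ⌊$31,463/3⌋ = $10,487 → take DB $12,960. Book value $32,403.
Year 6: DB = ⌊$32,403 × 200%/7⌋ = $9,258; SL = ⌊$18,503/2⌋ = $9,251 → take DB $9,258. Book value $23,145.
Year 7 (final): $23,145 − $13,900 = $9,245. Book value $13,900.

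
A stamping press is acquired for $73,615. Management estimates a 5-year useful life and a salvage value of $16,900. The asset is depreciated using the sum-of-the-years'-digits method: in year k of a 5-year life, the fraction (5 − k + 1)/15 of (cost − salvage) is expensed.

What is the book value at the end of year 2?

Depreciable base = $73,615 − $16,900 = $56,715.
Sum of the years' digits = 5+4+3+2+1 = 15.
Year 1: $56,715 × 5/15 = $18,905. Book value $54,710.
Year 2: $56,715 × 4/15 = $15,124. Book value $39,586.

$39,586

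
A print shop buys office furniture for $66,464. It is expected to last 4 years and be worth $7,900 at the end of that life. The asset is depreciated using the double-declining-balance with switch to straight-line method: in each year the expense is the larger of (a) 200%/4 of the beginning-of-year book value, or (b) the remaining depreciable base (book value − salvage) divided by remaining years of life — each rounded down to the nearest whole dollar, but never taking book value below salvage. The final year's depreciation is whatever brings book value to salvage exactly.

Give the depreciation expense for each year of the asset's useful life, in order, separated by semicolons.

Depreciable base = $66,464 − $7,900 = $58,564.
Year 1: DB = ⌊$66,464 × 200%/4⌋ = $33,232; SL = ⌊$58,564/4⌋ = $14,641 → take DB $33,232. Book value $33,232.
Year 2: DB = ⌊$33,232 × 200%/4⌋ = $16,616; SL = ⌊$25,332/3⌋ = $8,444 → take DB $16,616. Book value $16,616.
Year 3: DB = ⌊$16,616 × 200%/4⌋ = $8,308; SL = ⌊$8,716/2⌋ = $4,358 → take DB $8,308. Book value $8,308.
Year 4 (final): $8,308 − $7,900 = $408. Book value $7,900.

$33,232; $16,616; $8,308; $408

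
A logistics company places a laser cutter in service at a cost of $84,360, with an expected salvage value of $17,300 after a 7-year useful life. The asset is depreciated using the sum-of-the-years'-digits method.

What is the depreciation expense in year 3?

Depreciable base = $84,360 − $17,300 = $67,060.
Sum of the years' digits = 7+6+5+4+3+2+1 = 28.
Year 1: $67,060 × 7/28 = $16,765. Book value $67,595.
Year 2: $67,060 × 6/28 = $14,370. Book value $53,225.
Year 3: $67,060 × 5/28 = $11,975. Book value $41,250.

$11,975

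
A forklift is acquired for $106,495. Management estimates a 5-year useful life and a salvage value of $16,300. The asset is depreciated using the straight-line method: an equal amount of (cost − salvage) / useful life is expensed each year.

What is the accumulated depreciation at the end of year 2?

Depreciable base = $106,495 − $16,300 = $90,195.
Annual expense = $90,195 / 5 = $18,039.
End of year 1: book value $88,456.
End of year 2: book value $70,417.
Accumulated through year 2 = $106,495 − $70,417 = $36,078.

$36,078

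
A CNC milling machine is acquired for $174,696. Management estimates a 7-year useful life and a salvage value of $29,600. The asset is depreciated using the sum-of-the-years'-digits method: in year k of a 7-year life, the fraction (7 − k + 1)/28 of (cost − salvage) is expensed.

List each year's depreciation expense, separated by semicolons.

$36,274; $31,092; $25,910; $20,728; $15,546; $10,364; $5,182

Depreciable base = $174,696 − $29,600 = $145,096.
Sum of the years' digits = 7+6+5+4+3+2+1 = 28.
Year 1: $145,096 × 7/28 = $36,274. Book value $138,422.
Year 2: $145,096 × 6/28 = $31,092. Book value $107,330.
Year 3: $145,096 × 5/28 = $25,910. Book value $81,420.
Year 4: $145,096 × 4/28 = $20,728. Book value $60,692.
Year 5: $145,096 × 3/28 = $15,546. Book value $45,146.
Year 6: $145,096 × 2/28 = $10,364. Book value $34,782.
Year 7: $145,096 × 1/28 = $5,182. Book value $29,600.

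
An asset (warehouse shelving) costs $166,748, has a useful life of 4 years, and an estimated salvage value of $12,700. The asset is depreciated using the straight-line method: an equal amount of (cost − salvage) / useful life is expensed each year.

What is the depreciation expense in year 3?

Depreciable base = $166,748 − $12,700 = $154,048.
Annual expense = $154,048 / 4 = $38,512.

$38,512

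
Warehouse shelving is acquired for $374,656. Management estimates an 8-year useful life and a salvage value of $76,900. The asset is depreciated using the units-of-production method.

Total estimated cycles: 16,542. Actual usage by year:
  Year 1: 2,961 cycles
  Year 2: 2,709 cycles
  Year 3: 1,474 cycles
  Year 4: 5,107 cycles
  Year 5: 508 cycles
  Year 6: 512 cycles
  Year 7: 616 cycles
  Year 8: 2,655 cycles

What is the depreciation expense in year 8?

$47,790

Depreciable base = $374,656 − $76,900 = $297,756.
Rate = $297,756 / 16,542 cycles = $18 per cycle.
Year 1: 2,961 × $18 = $53,298. Book value $321,358.
Year 2: 2,709 × $18 = $48,762. Book value $272,596.
Year 3: 1,474 × $18 = $26,532. Book value $246,064.
Year 4: 5,107 × $18 = $91,926. Book value $154,138.
Year 5: 508 × $18 = $9,144. Book value $144,994.
Year 6: 512 × $18 = $9,216. Book value $135,778.
Year 7: 616 × $18 = $11,088. Book value $124,690.
Year 8: 2,655 × $18 = $47,790. Book value $76,900.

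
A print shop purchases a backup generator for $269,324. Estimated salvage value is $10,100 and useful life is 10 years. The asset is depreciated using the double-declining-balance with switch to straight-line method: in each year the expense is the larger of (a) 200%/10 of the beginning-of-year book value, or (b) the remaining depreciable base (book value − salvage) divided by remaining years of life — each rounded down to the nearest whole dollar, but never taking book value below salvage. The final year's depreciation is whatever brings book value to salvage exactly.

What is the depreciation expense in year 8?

$15,126

Depreciable base = $269,324 − $10,100 = $259,224.
Year 1: DB = ⌊$269,324 × 200%/10⌋ = $53,864; SL = ⌊$259,224/10⌋ = $25,922 → take DB $53,864. Book value $215,460.
Year 2: DB = ⌊$215,460 × 200%/10⌋ = $43,092; SL = ⌊$205,360/9⌋ = $22,817 → take DB $43,092. Book value $172,368.
Year 3: DB = ⌊$172,368 × 200%/10⌋ = $34,473; SL = ⌊$162,268/8⌋ = $20,283 → take DB $34,473. Book value $137,895.
Year 4: DB = ⌊$137,895 × 200%/10⌋ = $27,579; SL = ⌊$127,795/7⌋ = $18,256 → take DB $27,579. Book value $110,316.
Year 5: DB = ⌊$110,316 × 200%/10⌋ = $22,063; SL = ⌊$100,216/6⌋ = $16,702 → take DB $22,063. Book value $88,253.
Year 6: DB = ⌊$88,253 × 200%/10⌋ = $17,650; SL = ⌊$78,153/5⌋ = $15,630 → take DB $17,650. Book value $70,603.
Year 7: DB = ⌊$70,603 × 200%/10⌋ = $14,120; SL = ⌊$60,503/4⌋ = $15,125 → take SL $15,125. Book value $55,478.
Year 8: DB = ⌊$55,478 × 200%/10⌋ = $11,095; SL = ⌊$45,378/3⌋ = $15,126 → take SL $15,126. Book value $40,352.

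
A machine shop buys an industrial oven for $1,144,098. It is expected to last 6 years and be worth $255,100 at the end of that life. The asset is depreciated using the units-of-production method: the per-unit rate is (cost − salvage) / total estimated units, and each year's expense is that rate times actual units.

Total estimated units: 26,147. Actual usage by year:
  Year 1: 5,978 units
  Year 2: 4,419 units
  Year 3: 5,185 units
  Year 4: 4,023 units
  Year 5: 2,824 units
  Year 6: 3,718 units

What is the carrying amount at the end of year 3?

Depreciable base = $1,144,098 − $255,100 = $888,998.
Rate = $888,998 / 26,147 units = $34 per unit.
Year 1: 5,978 × $34 = $203,252. Book value $940,846.
Year 2: 4,419 × $34 = $150,246. Book value $790,600.
Year 3: 5,185 × $34 = $176,290. Book value $614,310.

$614,310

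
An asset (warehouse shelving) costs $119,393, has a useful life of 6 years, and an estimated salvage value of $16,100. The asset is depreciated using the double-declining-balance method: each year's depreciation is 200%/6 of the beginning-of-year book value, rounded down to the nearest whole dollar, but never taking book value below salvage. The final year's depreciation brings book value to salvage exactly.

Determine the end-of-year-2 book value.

$53,064

Depreciable base = $119,393 − $16,100 = $103,293.
Year 1: ⌊$119,393 × 200%/6⌋ = $39,797. Book value $79,596.
Year 2: ⌊$79,596 × 200%/6⌋ = $26,532. Book value $53,064.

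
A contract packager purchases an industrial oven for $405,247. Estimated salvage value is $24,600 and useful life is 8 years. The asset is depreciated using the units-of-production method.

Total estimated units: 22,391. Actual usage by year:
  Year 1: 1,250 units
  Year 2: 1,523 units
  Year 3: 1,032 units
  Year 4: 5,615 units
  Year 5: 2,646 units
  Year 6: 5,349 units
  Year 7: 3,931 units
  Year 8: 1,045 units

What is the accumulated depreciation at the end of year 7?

Depreciable base = $405,247 − $24,600 = $380,647.
Rate = $380,647 / 22,391 units = $17 per unit.
Year 1: 1,250 × $17 = $21,250. Book value $383,997.
Year 2: 1,523 × $17 = $25,891. Book value $358,106.
Year 3: 1,032 × $17 = $17,544. Book value $340,562.
Year 4: 5,615 × $17 = $95,455. Book value $245,107.
Year 5: 2,646 × $17 = $44,982. Book value $200,125.
Year 6: 5,349 × $17 = $90,933. Book value $109,192.
Year 7: 3,931 × $17 = $66,827. Book value $42,365.
Accumulated through year 7 = $405,247 − $42,365 = $362,882.

$362,882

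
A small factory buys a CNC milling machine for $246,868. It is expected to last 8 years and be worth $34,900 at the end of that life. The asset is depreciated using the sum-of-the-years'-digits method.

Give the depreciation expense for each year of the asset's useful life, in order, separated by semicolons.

$47,104; $41,216; $35,328; $29,440; $23,552; $17,664; $11,776; $5,888

Depreciable base = $246,868 − $34,900 = $211,968.
Sum of the years' digits = 8+7+6+5+4+3+2+1 = 36.
Year 1: $211,968 × 8/36 = $47,104. Book value $199,764.
Year 2: $211,968 × 7/36 = $41,216. Book value $158,548.
Year 3: $211,968 × 6/36 = $35,328. Book value $123,220.
Year 4: $211,968 × 5/36 = $29,440. Book value $93,780.
Year 5: $211,968 × 4/36 = $23,552. Book value $70,228.
Year 6: $211,968 × 3/36 = $17,664. Book value $52,564.
Year 7: $211,968 × 2/36 = $11,776. Book value $40,788.
Year 8: $211,968 × 1/36 = $5,888. Book value $34,900.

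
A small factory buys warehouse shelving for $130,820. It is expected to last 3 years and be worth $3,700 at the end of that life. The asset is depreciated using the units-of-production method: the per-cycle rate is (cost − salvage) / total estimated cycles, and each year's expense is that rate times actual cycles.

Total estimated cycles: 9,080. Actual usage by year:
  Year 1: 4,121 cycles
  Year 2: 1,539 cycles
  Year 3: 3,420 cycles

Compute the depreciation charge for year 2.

Depreciable base = $130,820 − $3,700 = $127,120.
Rate = $127,120 / 9,080 cycles = $14 per cycle.
Year 1: 4,121 × $14 = $57,694. Book value $73,126.
Year 2: 1,539 × $14 = $21,546. Book value $51,580.

$21,546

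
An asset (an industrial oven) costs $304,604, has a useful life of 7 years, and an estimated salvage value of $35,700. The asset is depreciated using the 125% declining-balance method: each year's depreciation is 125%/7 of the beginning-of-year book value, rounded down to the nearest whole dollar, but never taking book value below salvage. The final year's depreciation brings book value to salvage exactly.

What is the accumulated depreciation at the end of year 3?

Depreciable base = $304,604 − $35,700 = $268,904.
Year 1: ⌊$304,604 × 125%/7⌋ = $54,393. Book value $250,211.
Year 2: ⌊$250,211 × 125%/7⌋ = $44,680. Book value $205,531.
Year 3: ⌊$205,531 × 125%/7⌋ = $36,701. Book value $168,830.
Accumulated through year 3 = $304,604 − $168,830 = $135,774.

$135,774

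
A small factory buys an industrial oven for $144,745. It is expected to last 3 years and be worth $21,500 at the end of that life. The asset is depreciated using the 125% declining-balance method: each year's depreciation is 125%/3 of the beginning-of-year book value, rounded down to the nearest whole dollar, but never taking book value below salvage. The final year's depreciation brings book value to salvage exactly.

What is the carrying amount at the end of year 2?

Depreciable base = $144,745 − $21,500 = $123,245.
Year 1: ⌊$144,745 × 125%/3⌋ = $60,310. Book value $84,435.
Year 2: ⌊$84,435 × 125%/3⌋ = $35,181. Book value $49,254.

$49,254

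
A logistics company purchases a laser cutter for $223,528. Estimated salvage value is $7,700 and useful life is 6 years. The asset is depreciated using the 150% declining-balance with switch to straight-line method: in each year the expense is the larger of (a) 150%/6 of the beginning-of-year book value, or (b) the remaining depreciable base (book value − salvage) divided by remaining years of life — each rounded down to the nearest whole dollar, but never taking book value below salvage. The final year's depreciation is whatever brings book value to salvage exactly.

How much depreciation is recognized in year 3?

$31,433

Depreciable base = $223,528 − $7,700 = $215,828.
Year 1: DB = ⌊$223,528 × 150%/6⌋ = $55,882; SL = ⌊$215,828/6⌋ = $35,971 → take DB $55,882. Book value $167,646.
Year 2: DB = ⌊$167,646 × 150%/6⌋ = $41,911; SL = ⌊$159,946/5⌋ = $31,989 → take DB $41,911. Book value $125,735.
Year 3: DB = ⌊$125,735 × 150%/6⌋ = $31,433; SL = ⌊$118,035/4⌋ = $29,508 → take DB $31,433. Book value $94,302.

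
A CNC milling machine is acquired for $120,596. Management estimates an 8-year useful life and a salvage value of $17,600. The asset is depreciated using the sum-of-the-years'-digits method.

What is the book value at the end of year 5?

$34,766

Depreciable base = $120,596 − $17,600 = $102,996.
Sum of the years' digits = 8+7+6+5+4+3+2+1 = 36.
Year 1: $102,996 × 8/36 = $22,888. Book value $97,708.
Year 2: $102,996 × 7/36 = $20,027. Book value $77,681.
Year 3: $102,996 × 6/36 = $17,166. Book value $60,515.
Year 4: $102,996 × 5/36 = $14,305. Book value $46,210.
Year 5: $102,996 × 4/36 = $11,444. Book value $34,766.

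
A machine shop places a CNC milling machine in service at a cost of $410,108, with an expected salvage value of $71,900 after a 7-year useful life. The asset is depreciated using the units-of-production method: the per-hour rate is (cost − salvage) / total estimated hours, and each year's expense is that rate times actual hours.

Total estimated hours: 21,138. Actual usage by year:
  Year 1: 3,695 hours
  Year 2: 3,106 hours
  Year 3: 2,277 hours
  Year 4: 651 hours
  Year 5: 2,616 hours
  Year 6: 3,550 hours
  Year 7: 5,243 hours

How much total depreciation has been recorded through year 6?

$254,320

Depreciable base = $410,108 − $71,900 = $338,208.
Rate = $338,208 / 21,138 hours = $16 per hour.
Year 1: 3,695 × $16 = $59,120. Book value $350,988.
Year 2: 3,106 × $16 = $49,696. Book value $301,292.
Year 3: 2,277 × $16 = $36,432. Book value $264,860.
Year 4: 651 × $16 = $10,416. Book value $254,444.
Year 5: 2,616 × $16 = $41,856. Book value $212,588.
Year 6: 3,550 × $16 = $56,800. Book value $155,788.
Accumulated through year 6 = $410,108 − $155,788 = $254,320.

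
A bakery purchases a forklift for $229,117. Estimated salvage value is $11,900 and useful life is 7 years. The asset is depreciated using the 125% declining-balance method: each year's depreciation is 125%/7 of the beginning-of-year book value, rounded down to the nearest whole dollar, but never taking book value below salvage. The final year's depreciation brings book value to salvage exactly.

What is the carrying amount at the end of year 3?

$126,991

Depreciable base = $229,117 − $11,900 = $217,217.
Year 1: ⌊$229,117 × 125%/7⌋ = $40,913. Book value $188,204.
Year 2: ⌊$188,204 × 125%/7⌋ = $33,607. Book value $154,597.
Year 3: ⌊$154,597 × 125%/7⌋ = $27,606. Book value $126,991.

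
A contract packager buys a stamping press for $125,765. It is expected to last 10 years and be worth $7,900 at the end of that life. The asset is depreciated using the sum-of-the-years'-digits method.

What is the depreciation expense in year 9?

Depreciable base = $125,765 − $7,900 = $117,865.
Sum of the years' digits = 10+9+8+7+6+5+4+3+2+1 = 55.
Year 1: $117,865 × 10/55 = $21,430. Book value $104,335.
Year 2: $117,865 × 9/55 = $19,287. Book value $85,048.
Year 3: $117,865 × 8/55 = $17,144. Book value $67,904.
Year 4: $117,865 × 7/55 = $15,001. Book value $52,903.
Year 5: $117,865 × 6/55 = $12,858. Book value $40,045.
Year 6: $117,865 × 5/55 = $10,715. Book value $29,330.
Year 7: $117,865 × 4/55 = $8,572. Book value $20,758.
Year 8: $117,865 × 3/55 = $6,429. Book value $14,329.
Year 9: $117,865 × 2/55 = $4,286. Book value $10,043.

$4,286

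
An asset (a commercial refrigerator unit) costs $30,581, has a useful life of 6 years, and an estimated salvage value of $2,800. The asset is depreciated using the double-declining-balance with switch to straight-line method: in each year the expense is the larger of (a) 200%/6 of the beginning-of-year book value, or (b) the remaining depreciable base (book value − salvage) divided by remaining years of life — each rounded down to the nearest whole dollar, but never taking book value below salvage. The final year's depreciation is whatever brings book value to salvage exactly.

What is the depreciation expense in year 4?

Depreciable base = $30,581 − $2,800 = $27,781.
Year 1: DB = ⌊$30,581 × 200%/6⌋ = $10,193; SL = ⌊$27,781/6⌋ = $4,630 → take DB $10,193. Book value $20,388.
Year 2: DB = ⌊$20,388 × 200%/6⌋ = $6,796; SL = ⌊$17,588/5⌋ = $3,517 → take DB $6,796. Book value $13,592.
Year 3: DB = ⌊$13,592 × 200%/6⌋ = $4,530; SL = ⌊$10,792/4⌋ = $2,698 → take DB $4,530. Book value $9,062.
Year 4: DB = ⌊$9,062 × 200%/6⌋ = $3,020; SL = ⌊$6,262/3⌋ = $2,087 → take DB $3,020. Book value $6,042.

$3,020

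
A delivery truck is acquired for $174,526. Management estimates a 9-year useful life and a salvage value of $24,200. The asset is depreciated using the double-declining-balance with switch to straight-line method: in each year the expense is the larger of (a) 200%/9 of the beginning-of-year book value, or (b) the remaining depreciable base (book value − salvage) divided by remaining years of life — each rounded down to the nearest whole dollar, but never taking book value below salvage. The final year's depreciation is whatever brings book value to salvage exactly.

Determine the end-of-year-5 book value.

$49,676

Depreciable base = $174,526 − $24,200 = $150,326.
Year 1: DB = ⌊$174,526 × 200%/9⌋ = $38,783; SL = ⌊$150,326/9⌋ = $16,702 → take DB $38,783. Book value $135,743.
Year 2: DB = ⌊$135,743 × 200%/9⌋ = $30,165; SL = ⌊$111,543/8⌋ = $13,942 → take DB $30,165. Book value $105,578.
Year 3: DB = ⌊$105,578 × 200%/9⌋ = $23,461; SL = ⌊$81,378/7⌋ = $11,625 → take DB $23,461. Book value $82,117.
Year 4: DB = ⌊$82,117 × 200%/9⌋ = $18,248; SL = ⌊$57,917/6⌋ = $9,652 → take DB $18,248. Book value $63,869.
Year 5: DB = ⌊$63,869 × 200%/9⌋ = $14,193; SL = ⌊$39,669/5⌋ = $7,933 → take DB $14,193. Book value $49,676.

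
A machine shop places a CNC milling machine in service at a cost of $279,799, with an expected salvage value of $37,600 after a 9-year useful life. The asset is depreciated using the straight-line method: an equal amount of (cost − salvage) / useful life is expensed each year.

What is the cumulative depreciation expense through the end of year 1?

$26,911

Depreciable base = $279,799 − $37,600 = $242,199.
Annual expense = $242,199 / 9 = $26,911.
End of year 1: book value $252,888.
Accumulated through year 1 = $279,799 − $252,888 = $26,911.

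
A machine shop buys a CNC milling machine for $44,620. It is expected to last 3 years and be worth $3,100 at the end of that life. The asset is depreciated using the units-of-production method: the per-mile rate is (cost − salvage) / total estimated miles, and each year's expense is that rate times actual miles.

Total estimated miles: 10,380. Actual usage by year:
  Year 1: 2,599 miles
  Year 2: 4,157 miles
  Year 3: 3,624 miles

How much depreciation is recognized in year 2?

$16,628

Depreciable base = $44,620 − $3,100 = $41,520.
Rate = $41,520 / 10,380 miles = $4 per mile.
Year 1: 2,599 × $4 = $10,396. Book value $34,224.
Year 2: 4,157 × $4 = $16,628. Book value $17,596.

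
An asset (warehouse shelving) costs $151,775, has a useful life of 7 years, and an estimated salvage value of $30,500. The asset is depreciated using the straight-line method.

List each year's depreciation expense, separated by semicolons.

Depreciable base = $151,775 − $30,500 = $121,275.
Annual expense = $121,275 / 7 = $17,325.
End of year 1: book value $134,450.
End of year 2: book value $117,125.
End of year 3: book value $99,800.
End of year 4: book value $82,475.
End of year 5: book value $65,150.
End of year 6: book value $47,825.
End of year 7: book value $30,500.

$17,325; $17,325; $17,325; $17,325; $17,325; $17,325; $17,325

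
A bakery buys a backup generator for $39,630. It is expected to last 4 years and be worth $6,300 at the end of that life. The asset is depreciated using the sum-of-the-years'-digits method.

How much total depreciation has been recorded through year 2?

$23,331

Depreciable base = $39,630 − $6,300 = $33,330.
Sum of the years' digits = 4+3+2+1 = 10.
Year 1: $33,330 × 4/10 = $13,332. Book value $26,298.
Year 2: $33,330 × 3/10 = $9,999. Book value $16,299.
Accumulated through year 2 = $39,630 − $16,299 = $23,331.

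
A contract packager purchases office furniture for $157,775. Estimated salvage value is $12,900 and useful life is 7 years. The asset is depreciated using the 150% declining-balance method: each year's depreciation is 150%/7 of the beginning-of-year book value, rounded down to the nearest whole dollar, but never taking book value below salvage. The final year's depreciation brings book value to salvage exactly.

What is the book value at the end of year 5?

Depreciable base = $157,775 − $12,900 = $144,875.
Year 1: ⌊$157,775 × 150%/7⌋ = $33,808. Book value $123,967.
Year 2: ⌊$123,967 × 150%/7⌋ = $26,564. Book value $97,403.
Year 3: ⌊$97,403 × 150%/7⌋ = $20,872. Book value $76,531.
Year 4: ⌊$76,531 × 150%/7⌋ = $16,399. Book value $60,132.
Year 5: ⌊$60,132 × 150%/7⌋ = $12,885. Book value $47,247.

$47,247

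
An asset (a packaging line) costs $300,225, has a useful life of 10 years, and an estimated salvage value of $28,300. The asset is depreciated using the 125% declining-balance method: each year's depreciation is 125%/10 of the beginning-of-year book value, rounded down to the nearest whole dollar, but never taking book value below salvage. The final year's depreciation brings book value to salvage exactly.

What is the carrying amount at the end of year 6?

Depreciable base = $300,225 − $28,300 = $271,925.
Year 1: ⌊$300,225 × 125%/10⌋ = $37,528. Book value $262,697.
Year 2: ⌊$262,697 × 125%/10⌋ = $32,837. Book value $229,860.
Year 3: ⌊$229,860 × 125%/10⌋ = $28,732. Book value $201,128.
Year 4: ⌊$201,128 × 125%/10⌋ = $25,141. Book value $175,987.
Year 5: ⌊$175,987 × 125%/10⌋ = $21,998. Book value $153,989.
Year 6: ⌊$153,989 × 125%/10⌋ = $19,248. Book value $134,741.

$134,741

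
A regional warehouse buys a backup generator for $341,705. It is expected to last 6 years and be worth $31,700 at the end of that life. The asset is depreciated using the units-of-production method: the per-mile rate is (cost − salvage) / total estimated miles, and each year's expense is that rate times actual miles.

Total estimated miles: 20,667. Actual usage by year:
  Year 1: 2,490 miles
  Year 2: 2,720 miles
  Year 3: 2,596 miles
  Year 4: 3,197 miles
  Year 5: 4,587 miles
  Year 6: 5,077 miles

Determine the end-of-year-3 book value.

$224,615

Depreciable base = $341,705 − $31,700 = $310,005.
Rate = $310,005 / 20,667 miles = $15 per mile.
Year 1: 2,490 × $15 = $37,350. Book value $304,355.
Year 2: 2,720 × $15 = $40,800. Book value $263,555.
Year 3: 2,596 × $15 = $38,940. Book value $224,615.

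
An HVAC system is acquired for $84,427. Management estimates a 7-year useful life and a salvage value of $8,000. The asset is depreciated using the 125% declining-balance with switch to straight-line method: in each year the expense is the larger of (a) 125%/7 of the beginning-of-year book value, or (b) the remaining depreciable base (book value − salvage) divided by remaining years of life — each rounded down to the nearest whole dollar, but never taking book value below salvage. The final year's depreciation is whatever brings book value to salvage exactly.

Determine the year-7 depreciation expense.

Depreciable base = $84,427 − $8,000 = $76,427.
Year 1: DB = ⌊$84,427 × 125%/7⌋ = $15,076; SL = ⌊$76,427/7⌋ = $10,918 → take DB $15,076. Book value $69,351.
Year 2: DB = ⌊$69,351 × 125%/7⌋ = $12,384; SL = ⌊$61,351/6⌋ = $10,225 → take DB $12,384. Book value $56,967.
Year 3: DB = ⌊$56,967 × 125%/7⌋ = $10,172; SL = ⌊$48,967/5⌋ = $9,793 → take DB $10,172. Book value $46,795.
Year 4: DB = ⌊$46,795 × 125%/7⌋ = $8,356; SL = ⌊$38,795/4⌋ = $9,698 → take SL $9,698. Book value $37,097.
Year 5: DB = ⌊$37,097 × 125%/7⌋ = $6,624; SL = ⌊$29,097/3⌋ = $9,699 → take SL $9,699. Book value $27,398.
Year 6: DB = ⌊$27,398 × 125%/7⌋ = $4,892; SL = ⌊$19,398/2⌋ = $9,699 → take SL $9,699. Book value $17,699.
Year 7 (final): $17,699 − $8,000 = $9,699. Book value $8,000.

$9,699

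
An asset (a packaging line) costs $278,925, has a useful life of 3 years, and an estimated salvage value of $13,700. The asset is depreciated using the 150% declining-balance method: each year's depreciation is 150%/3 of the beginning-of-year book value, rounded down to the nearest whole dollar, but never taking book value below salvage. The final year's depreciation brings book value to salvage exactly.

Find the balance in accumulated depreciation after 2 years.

Depreciable base = $278,925 − $13,700 = $265,225.
Year 1: ⌊$278,925 × 150%/3⌋ = $139,462. Book value $139,463.
Year 2: ⌊$139,463 × 150%/3⌋ = $69,731. Book value $69,732.
Accumulated through year 2 = $278,925 − $69,732 = $209,193.

$209,193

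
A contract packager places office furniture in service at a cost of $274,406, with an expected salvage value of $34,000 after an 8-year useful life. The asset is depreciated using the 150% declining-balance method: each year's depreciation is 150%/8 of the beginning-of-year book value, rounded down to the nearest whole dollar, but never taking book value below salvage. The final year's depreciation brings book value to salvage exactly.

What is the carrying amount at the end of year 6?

$78,949

Depreciable base = $274,406 − $34,000 = $240,406.
Year 1: ⌊$274,406 × 150%/8⌋ = $51,451. Book value $222,955.
Year 2: ⌊$222,955 × 150%/8⌋ = $41,804. Book value $181,151.
Year 3: ⌊$181,151 × 150%/8⌋ = $33,965. Book value $147,186.
Year 4: ⌊$147,186 × 150%/8⌋ = $27,597. Book value $119,589.
Year 5: ⌊$119,589 × 150%/8⌋ = $22,422. Book value $97,167.
Year 6: ⌊$97,167 × 150%/8⌋ = $18,218. Book value $78,949.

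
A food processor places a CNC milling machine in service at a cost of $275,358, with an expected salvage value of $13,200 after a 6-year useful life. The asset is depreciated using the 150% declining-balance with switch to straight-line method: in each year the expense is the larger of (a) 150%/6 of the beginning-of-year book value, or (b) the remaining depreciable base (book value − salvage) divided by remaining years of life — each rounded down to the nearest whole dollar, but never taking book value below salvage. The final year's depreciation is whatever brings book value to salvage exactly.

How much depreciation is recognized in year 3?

Depreciable base = $275,358 − $13,200 = $262,158.
Year 1: DB = ⌊$275,358 × 150%/6⌋ = $68,839; SL = ⌊$262,158/6⌋ = $43,693 → take DB $68,839. Book value $206,519.
Year 2: DB = ⌊$206,519 × 150%/6⌋ = $51,629; SL = ⌊$193,319/5⌋ = $38,663 → take DB $51,629. Book value $154,890.
Year 3: DB = ⌊$154,890 × 150%/6⌋ = $38,722; SL = ⌊$141,690/4⌋ = $35,422 → take DB $38,722. Book value $116,168.

$38,722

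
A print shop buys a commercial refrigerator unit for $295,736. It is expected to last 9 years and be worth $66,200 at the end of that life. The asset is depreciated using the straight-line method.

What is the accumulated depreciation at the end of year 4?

$102,016

Depreciable base = $295,736 − $66,200 = $229,536.
Annual expense = $229,536 / 9 = $25,504.
End of year 1: book value $270,232.
End of year 2: book value $244,728.
End of year 3: book value $219,224.
End of year 4: book value $193,720.
Accumulated through year 4 = $295,736 − $193,720 = $102,016.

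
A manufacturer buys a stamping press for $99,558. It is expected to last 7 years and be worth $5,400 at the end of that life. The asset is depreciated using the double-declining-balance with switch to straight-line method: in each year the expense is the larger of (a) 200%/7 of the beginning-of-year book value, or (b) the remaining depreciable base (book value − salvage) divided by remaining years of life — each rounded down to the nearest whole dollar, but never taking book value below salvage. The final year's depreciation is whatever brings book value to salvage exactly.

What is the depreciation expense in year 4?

$10,366

Depreciable base = $99,558 − $5,400 = $94,158.
Year 1: DB = ⌊$99,558 × 200%/7⌋ = $28,445; SL = ⌊$94,158/7⌋ = $13,451 → take DB $28,445. Book value $71,113.
Year 2: DB = ⌊$71,113 × 200%/7⌋ = $20,318; SL = ⌊$65,713/6⌋ = $10,952 → take DB $20,318. Book value $50,795.
Year 3: DB = ⌊$50,795 × 200%/7⌋ = $14,512; SL = ⌊$45,395/5⌋ = $9,079 → take DB $14,512. Book value $36,283.
Year 4: DB = ⌊$36,283 × 200%/7⌋ = $10,366; SL = ⌊$30,883/4⌋ = $7,720 → take DB $10,366. Book value $25,917.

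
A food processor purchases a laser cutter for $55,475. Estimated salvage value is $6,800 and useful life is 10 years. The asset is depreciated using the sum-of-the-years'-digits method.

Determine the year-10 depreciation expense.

$885

Depreciable base = $55,475 − $6,800 = $48,675.
Sum of the years' digits = 10+9+8+7+6+5+4+3+2+1 = 55.
Year 1: $48,675 × 10/55 = $8,850. Book value $46,625.
Year 2: $48,675 × 9/55 = $7,965. Book value $38,660.
Year 3: $48,675 × 8/55 = $7,080. Book value $31,580.
Year 4: $48,675 × 7/55 = $6,195. Book value $25,385.
Year 5: $48,675 × 6/55 = $5,310. Book value $20,075.
Year 6: $48,675 × 5/55 = $4,425. Book value $15,650.
Year 7: $48,675 × 4/55 = $3,540. Book value $12,110.
Year 8: $48,675 × 3/55 = $2,655. Book value $9,455.
Year 9: $48,675 × 2/55 = $1,770. Book value $7,685.
Year 10: $48,675 × 1/55 = $885. Book value $6,800.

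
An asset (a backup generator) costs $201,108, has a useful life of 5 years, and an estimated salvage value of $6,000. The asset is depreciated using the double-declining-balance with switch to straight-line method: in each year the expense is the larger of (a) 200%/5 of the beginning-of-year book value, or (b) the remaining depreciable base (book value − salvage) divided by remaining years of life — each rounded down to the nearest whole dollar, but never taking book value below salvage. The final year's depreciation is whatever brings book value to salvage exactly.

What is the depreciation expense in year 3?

Depreciable base = $201,108 − $6,000 = $195,108.
Year 1: DB = ⌊$201,108 × 200%/5⌋ = $80,443; SL = ⌊$195,108/5⌋ = $39,021 → take DB $80,443. Book value $120,665.
Year 2: DB = ⌊$120,665 × 200%/5⌋ = $48,266; SL = ⌊$114,665/4⌋ = $28,666 → take DB $48,266. Book value $72,399.
Year 3: DB = ⌊$72,399 × 200%/5⌋ = $28,959; SL = ⌊$66,399/3⌋ = $22,133 → take DB $28,959. Book value $43,440.

$28,959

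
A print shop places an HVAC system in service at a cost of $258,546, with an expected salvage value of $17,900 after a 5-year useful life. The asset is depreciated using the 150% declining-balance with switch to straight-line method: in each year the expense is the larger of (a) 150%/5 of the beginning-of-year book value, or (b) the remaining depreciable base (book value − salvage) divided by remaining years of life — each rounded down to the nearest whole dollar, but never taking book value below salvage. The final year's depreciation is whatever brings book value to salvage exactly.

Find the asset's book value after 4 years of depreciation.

$53,292

Depreciable base = $258,546 − $17,900 = $240,646.
Year 1: DB = ⌊$258,546 × 150%/5⌋ = $77,563; SL = ⌊$240,646/5⌋ = $48,129 → take DB $77,563. Book value $180,983.
Year 2: DB = ⌊$180,983 × 150%/5⌋ = $54,294; SL = ⌊$163,083/4⌋ = $40,770 → take DB $54,294. Book value $126,689.
Year 3: DB = ⌊$126,689 × 150%/5⌋ = $38,006; SL = ⌊$108,789/3⌋ = $36,263 → take DB $38,006. Book value $88,683.
Year 4: DB = ⌊$88,683 × 150%/5⌋ = $26,604; SL = ⌊$70,783/2⌋ = $35,391 → take SL $35,391. Book value $53,292.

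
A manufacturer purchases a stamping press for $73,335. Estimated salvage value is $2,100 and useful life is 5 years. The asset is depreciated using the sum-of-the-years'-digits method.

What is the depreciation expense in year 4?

$9,498

Depreciable base = $73,335 − $2,100 = $71,235.
Sum of the years' digits = 5+4+3+2+1 = 15.
Year 1: $71,235 × 5/15 = $23,745. Book value $49,590.
Year 2: $71,235 × 4/15 = $18,996. Book value $30,594.
Year 3: $71,235 × 3/15 = $14,247. Book value $16,347.
Year 4: $71,235 × 2/15 = $9,498. Book value $6,849.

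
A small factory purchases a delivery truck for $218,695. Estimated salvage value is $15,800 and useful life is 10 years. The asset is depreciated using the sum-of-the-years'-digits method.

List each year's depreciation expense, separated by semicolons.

$36,890; $33,201; $29,512; $25,823; $22,134; $18,445; $14,756; $11,067; $7,378; $3,689

Depreciable base = $218,695 − $15,800 = $202,895.
Sum of the years' digits = 10+9+8+7+6+5+4+3+2+1 = 55.
Year 1: $202,895 × 10/55 = $36,890. Book value $181,805.
Year 2: $202,895 × 9/55 = $33,201. Book value $148,604.
Year 3: $202,895 × 8/55 = $29,512. Book value $119,092.
Year 4: $202,895 × 7/55 = $25,823. Book value $93,269.
Year 5: $202,895 × 6/55 = $22,134. Book value $71,135.
Year 6: $202,895 × 5/55 = $18,445. Book value $52,690.
Year 7: $202,895 × 4/55 = $14,756. Book value $37,934.
Year 8: $202,895 × 3/55 = $11,067. Book value $26,867.
Year 9: $202,895 × 2/55 = $7,378. Book value $19,489.
Year 10: $202,895 × 1/55 = $3,689. Book value $15,800.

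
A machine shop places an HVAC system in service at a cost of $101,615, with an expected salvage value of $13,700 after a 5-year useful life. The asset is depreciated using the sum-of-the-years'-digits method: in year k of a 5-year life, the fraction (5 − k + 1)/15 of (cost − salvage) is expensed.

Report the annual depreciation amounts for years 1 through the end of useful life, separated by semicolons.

$29,305; $23,444; $17,583; $11,722; $5,861

Depreciable base = $101,615 − $13,700 = $87,915.
Sum of the years' digits = 5+4+3+2+1 = 15.
Year 1: $87,915 × 5/15 = $29,305. Book value $72,310.
Year 2: $87,915 × 4/15 = $23,444. Book value $48,866.
Year 3: $87,915 × 3/15 = $17,583. Book value $31,283.
Year 4: $87,915 × 2/15 = $11,722. Book value $19,561.
Year 5: $87,915 × 1/15 = $5,861. Book value $13,700.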